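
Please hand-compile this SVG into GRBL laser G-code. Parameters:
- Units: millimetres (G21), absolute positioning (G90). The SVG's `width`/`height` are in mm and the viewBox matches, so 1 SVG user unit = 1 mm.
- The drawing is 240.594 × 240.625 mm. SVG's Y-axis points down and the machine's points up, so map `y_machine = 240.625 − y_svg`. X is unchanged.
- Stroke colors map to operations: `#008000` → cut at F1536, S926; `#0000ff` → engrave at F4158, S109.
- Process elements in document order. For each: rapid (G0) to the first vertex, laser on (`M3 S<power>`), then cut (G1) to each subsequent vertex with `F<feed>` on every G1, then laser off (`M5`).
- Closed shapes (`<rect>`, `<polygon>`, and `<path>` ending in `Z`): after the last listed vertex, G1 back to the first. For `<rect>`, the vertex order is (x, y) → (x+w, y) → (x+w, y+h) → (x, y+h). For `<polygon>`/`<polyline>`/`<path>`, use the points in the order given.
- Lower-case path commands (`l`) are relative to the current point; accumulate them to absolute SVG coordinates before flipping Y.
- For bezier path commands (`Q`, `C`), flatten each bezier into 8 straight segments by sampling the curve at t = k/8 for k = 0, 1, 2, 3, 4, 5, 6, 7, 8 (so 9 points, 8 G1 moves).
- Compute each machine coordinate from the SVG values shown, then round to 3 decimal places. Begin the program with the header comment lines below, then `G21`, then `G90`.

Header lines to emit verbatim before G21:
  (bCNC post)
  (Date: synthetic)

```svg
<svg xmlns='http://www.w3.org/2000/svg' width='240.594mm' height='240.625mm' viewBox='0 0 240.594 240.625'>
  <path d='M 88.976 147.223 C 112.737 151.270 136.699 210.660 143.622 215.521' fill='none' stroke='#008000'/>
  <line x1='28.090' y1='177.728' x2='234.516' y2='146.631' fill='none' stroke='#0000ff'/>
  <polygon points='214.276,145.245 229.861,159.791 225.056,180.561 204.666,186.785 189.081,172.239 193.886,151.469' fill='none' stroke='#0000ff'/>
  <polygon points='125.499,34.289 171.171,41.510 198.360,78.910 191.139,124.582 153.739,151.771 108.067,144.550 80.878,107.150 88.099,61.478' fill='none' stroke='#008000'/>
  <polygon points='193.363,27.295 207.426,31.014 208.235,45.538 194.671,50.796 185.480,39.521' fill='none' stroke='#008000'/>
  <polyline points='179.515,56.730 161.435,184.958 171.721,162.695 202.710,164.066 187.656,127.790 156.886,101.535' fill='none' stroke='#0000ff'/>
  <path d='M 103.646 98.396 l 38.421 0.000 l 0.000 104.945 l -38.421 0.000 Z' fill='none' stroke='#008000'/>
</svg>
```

viewBox `0 0 240.594 240.625` with mm width/height → 1 unit = 1 mm. Flip: y_m = 240.625 − y_svg.

**Shape 1** — `<path>` cubic bezier, stroke `#008000` → cut (S926, F1536). Control points (SVG): P0=(88.976,147.223), P1=(112.737,151.270), P2=(136.699,210.660), P3=(143.622,215.521); sampled at t=k/8. Machine vertices: (88.976,93.402) → (97.862,89.505) → (106.565,81.707) → (114.883,71.295) → (122.613,59.558) → (129.554,47.783) → (135.504,37.257) → (140.261,29.268) → (143.622,25.104). Open path.

**Shape 2** — `<line>` line segment, stroke `#0000ff` → engrave (S109, F4158). Machine vertices: (28.090,62.897) → (234.516,93.994). Open path.

**Shape 3** — `<polygon>` regular polygon, stroke `#0000ff` → engrave (S109, F4158). Machine vertices: (214.276,95.380) → (229.861,80.834) → (225.056,60.064) → (204.666,53.840) → (189.081,68.386) → (193.886,89.156) → (214.276,95.380). Closed: final G1 returns to the first vertex.

**Shape 4** — `<polygon>` regular polygon, stroke `#008000` → cut (S926, F1536). Machine vertices: (125.499,206.336) → (171.171,199.115) → (198.360,161.715) → (191.139,116.043) → (153.739,88.854) → (108.067,96.075) → (80.878,133.475) → (88.099,179.147) → (125.499,206.336). Closed: final G1 returns to the first vertex.

**Shape 5** — `<polygon>` regular polygon, stroke `#008000` → cut (S926, F1536). Machine vertices: (193.363,213.330) → (207.426,209.611) → (208.235,195.087) → (194.671,189.829) → (185.480,201.104) → (193.363,213.330). Closed: final G1 returns to the first vertex.

**Shape 6** — `<polyline>` open polyline, stroke `#0000ff` → engrave (S109, F4158). Machine vertices: (179.515,183.895) → (161.435,55.667) → (171.721,77.930) → (202.710,76.559) → (187.656,112.835) → (156.886,139.090). Open path.

**Shape 7** — `<path>` rectangle, stroke `#008000` → cut (S926, F1536). Machine vertices: (103.646,142.229) → (142.067,142.229) → (142.067,37.284) → (103.646,37.284) → (103.646,142.229). Closed: final G1 returns to the first vertex.

(bCNC post)
(Date: synthetic)
G21
G90
G0 X88.976 Y93.402
M3 S926
G1 X97.862 Y89.505 F1536
G1 X106.565 Y81.707 F1536
G1 X114.883 Y71.295 F1536
G1 X122.613 Y59.558 F1536
G1 X129.554 Y47.783 F1536
G1 X135.504 Y37.257 F1536
G1 X140.261 Y29.268 F1536
G1 X143.622 Y25.104 F1536
M5
G0 X28.090 Y62.897
M3 S109
G1 X234.516 Y93.994 F4158
M5
G0 X214.276 Y95.380
M3 S109
G1 X229.861 Y80.834 F4158
G1 X225.056 Y60.064 F4158
G1 X204.666 Y53.840 F4158
G1 X189.081 Y68.386 F4158
G1 X193.886 Y89.156 F4158
G1 X214.276 Y95.380 F4158
M5
G0 X125.499 Y206.336
M3 S926
G1 X171.171 Y199.115 F1536
G1 X198.360 Y161.715 F1536
G1 X191.139 Y116.043 F1536
G1 X153.739 Y88.854 F1536
G1 X108.067 Y96.075 F1536
G1 X80.878 Y133.475 F1536
G1 X88.099 Y179.147 F1536
G1 X125.499 Y206.336 F1536
M5
G0 X193.363 Y213.330
M3 S926
G1 X207.426 Y209.611 F1536
G1 X208.235 Y195.087 F1536
G1 X194.671 Y189.829 F1536
G1 X185.480 Y201.104 F1536
G1 X193.363 Y213.330 F1536
M5
G0 X179.515 Y183.895
M3 S109
G1 X161.435 Y55.667 F4158
G1 X171.721 Y77.930 F4158
G1 X202.710 Y76.559 F4158
G1 X187.656 Y112.835 F4158
G1 X156.886 Y139.090 F4158
M5
G0 X103.646 Y142.229
M3 S926
G1 X142.067 Y142.229 F1536
G1 X142.067 Y37.284 F1536
G1 X103.646 Y37.284 F1536
G1 X103.646 Y142.229 F1536
M5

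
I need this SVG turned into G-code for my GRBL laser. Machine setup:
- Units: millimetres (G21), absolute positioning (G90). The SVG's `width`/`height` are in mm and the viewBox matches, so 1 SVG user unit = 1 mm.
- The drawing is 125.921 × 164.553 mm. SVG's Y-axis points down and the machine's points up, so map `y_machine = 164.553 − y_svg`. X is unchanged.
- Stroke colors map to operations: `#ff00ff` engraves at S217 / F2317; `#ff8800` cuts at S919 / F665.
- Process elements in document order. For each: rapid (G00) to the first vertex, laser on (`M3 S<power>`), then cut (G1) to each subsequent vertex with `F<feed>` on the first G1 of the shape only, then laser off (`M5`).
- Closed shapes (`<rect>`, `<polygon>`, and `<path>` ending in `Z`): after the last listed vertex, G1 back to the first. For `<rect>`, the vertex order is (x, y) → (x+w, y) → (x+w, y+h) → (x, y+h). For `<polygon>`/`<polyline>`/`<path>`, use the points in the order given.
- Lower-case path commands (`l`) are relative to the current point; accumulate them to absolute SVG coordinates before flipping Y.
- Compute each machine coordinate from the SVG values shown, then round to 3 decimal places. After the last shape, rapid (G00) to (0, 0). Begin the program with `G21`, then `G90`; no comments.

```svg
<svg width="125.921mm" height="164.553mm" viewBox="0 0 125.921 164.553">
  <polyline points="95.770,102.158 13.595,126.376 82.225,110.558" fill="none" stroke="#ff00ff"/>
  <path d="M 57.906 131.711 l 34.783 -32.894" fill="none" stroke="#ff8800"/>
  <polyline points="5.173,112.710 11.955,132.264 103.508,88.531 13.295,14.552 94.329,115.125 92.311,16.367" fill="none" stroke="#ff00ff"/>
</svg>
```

G21
G90
G00 X95.770 Y62.395
M3 S217
G1 X13.595 Y38.177 F2317
G1 X82.225 Y53.995
M5
G00 X57.906 Y32.842
M3 S919
G1 X92.689 Y65.736 F665
M5
G00 X5.173 Y51.843
M3 S217
G1 X11.955 Y32.289 F2317
G1 X103.508 Y76.022
G1 X13.295 Y150.001
G1 X94.329 Y49.428
G1 X92.311 Y148.186
M5
G00 X0.000 Y0.000

1 u = 1 mm; y_m = 164.553 − y.

[1] `<polyline>` open polyline, #ff00ff→engrave S217 F2317: (95.770,62.395) → (13.595,38.177) → (82.225,53.995)

[2] `<path>` line segment, #ff8800→cut S919 F665: (57.906,32.842) → (92.689,65.736)

[3] `<polyline>` open polyline, #ff00ff→engrave S217 F2317: (5.173,51.843) → (11.955,32.289) → (103.508,76.022) → (13.295,150.001) → (94.329,49.428) → (92.311,148.186)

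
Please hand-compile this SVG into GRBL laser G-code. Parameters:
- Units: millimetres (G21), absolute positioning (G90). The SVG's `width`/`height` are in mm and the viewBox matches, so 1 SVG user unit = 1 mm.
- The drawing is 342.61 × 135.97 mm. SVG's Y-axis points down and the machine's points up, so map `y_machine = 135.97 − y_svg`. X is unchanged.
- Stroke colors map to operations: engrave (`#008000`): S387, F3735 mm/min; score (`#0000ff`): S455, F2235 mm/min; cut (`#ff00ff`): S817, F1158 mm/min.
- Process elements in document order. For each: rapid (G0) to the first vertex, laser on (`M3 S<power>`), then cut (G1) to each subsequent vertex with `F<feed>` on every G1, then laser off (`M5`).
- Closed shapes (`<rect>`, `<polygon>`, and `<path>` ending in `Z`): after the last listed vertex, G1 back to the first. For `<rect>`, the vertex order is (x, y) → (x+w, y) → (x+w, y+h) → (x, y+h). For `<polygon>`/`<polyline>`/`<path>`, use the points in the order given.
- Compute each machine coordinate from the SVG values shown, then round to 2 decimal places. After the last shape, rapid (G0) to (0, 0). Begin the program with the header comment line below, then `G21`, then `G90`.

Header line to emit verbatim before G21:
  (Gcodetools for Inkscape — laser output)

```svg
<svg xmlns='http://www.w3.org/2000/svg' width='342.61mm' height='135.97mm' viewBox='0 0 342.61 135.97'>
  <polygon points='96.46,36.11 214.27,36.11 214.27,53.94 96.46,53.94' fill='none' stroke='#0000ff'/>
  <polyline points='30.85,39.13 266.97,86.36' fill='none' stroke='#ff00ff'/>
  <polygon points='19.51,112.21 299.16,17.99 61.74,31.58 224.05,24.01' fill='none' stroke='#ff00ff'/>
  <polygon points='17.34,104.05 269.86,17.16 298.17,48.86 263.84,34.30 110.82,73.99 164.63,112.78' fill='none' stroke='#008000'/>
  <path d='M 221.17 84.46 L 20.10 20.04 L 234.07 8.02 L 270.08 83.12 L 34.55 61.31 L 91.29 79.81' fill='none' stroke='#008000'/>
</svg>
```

(Gcodetools for Inkscape — laser output)
G21
G90
G0 X96.46 Y99.86
M3 S455
G1 X214.27 Y99.86 F2235
G1 X214.27 Y82.03 F2235
G1 X96.46 Y82.03 F2235
G1 X96.46 Y99.86 F2235
M5
G0 X30.85 Y96.84
M3 S817
G1 X266.97 Y49.61 F1158
M5
G0 X19.51 Y23.76
M3 S817
G1 X299.16 Y117.98 F1158
G1 X61.74 Y104.39 F1158
G1 X224.05 Y111.96 F1158
G1 X19.51 Y23.76 F1158
M5
G0 X17.34 Y31.92
M3 S387
G1 X269.86 Y118.81 F3735
G1 X298.17 Y87.11 F3735
G1 X263.84 Y101.67 F3735
G1 X110.82 Y61.98 F3735
G1 X164.63 Y23.19 F3735
G1 X17.34 Y31.92 F3735
M5
G0 X221.17 Y51.51
M3 S387
G1 X20.10 Y115.93 F3735
G1 X234.07 Y127.95 F3735
G1 X270.08 Y52.85 F3735
G1 X34.55 Y74.66 F3735
G1 X91.29 Y56.16 F3735
M5
G0 X0.00 Y0.00

Since the viewBox matches the mm dimensions, user units are millimetres directly. The only transform is the Y-flip y_m = 135.97 − y_svg.

Shape 1 is a rectangle drawn with `<polygon>`. Its stroke #0000ff means score at S455, F2235. After flipping Y the toolpath is (96.46,99.86) → (214.27,99.86) → (214.27,82.03) → (96.46,82.03) → (96.46,99.86), returning to the start.

Shape 2 is a line segment drawn with `<polyline>`. Its stroke #ff00ff means cut at S817, F1158. After flipping Y the toolpath is (30.85,96.84) → (266.97,49.61).

Shape 3 is a closed polygon drawn with `<polygon>`. Its stroke #ff00ff means cut at S817, F1158. After flipping Y the toolpath is (19.51,23.76) → (299.16,117.98) → (61.74,104.39) → (224.05,111.96) → (19.51,23.76), returning to the start.

Shape 4 is a closed polygon drawn with `<polygon>`. Its stroke #008000 means engrave at S387, F3735. After flipping Y the toolpath is (17.34,31.92) → (269.86,118.81) → (298.17,87.11) → (263.84,101.67) → (110.82,61.98) → (164.63,23.19) → (17.34,31.92), returning to the start.

Shape 5 is a open polyline drawn with `<path>`. Its stroke #008000 means engrave at S387, F3735. After flipping Y the toolpath is (221.17,51.51) → (20.10,115.93) → (234.07,127.95) → (270.08,52.85) → (34.55,74.66) → (91.29,56.16).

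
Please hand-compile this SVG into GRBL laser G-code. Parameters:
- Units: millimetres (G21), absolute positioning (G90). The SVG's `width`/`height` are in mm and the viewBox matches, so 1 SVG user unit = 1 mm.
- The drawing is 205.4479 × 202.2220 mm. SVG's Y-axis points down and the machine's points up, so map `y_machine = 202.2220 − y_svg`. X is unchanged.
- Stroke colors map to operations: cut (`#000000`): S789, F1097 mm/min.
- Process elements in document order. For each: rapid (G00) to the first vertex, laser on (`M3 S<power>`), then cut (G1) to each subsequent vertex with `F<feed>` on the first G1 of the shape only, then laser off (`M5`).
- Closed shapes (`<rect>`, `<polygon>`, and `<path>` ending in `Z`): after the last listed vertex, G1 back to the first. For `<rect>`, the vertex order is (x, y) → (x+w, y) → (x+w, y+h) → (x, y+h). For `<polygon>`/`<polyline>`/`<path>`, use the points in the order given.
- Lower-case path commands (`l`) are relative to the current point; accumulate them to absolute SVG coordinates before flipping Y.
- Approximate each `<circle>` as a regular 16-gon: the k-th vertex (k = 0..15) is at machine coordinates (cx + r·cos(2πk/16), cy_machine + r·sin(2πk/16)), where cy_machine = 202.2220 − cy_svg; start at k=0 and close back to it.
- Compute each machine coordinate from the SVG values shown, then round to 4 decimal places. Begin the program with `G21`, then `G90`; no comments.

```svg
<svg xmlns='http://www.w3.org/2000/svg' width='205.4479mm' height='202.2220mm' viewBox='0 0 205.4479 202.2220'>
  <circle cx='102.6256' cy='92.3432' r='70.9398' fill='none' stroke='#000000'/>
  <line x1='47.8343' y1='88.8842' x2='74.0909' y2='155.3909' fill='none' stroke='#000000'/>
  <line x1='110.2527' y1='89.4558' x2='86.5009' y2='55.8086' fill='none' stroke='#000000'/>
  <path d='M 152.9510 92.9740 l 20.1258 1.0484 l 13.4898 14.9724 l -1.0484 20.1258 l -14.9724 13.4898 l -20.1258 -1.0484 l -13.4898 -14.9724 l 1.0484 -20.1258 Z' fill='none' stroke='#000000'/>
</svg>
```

G21
G90
G00 X173.5654 Y109.8788
M3 S789
G1 X168.1654 Y137.0263 F1097
G1 X152.7876 Y160.0408
G1 X129.7731 Y175.4186
G1 X102.6256 Y180.8186
G1 X75.4781 Y175.4186
G1 X52.4636 Y160.0408
G1 X37.0858 Y137.0263
G1 X31.6858 Y109.8788
G1 X37.0858 Y82.7313
G1 X52.4636 Y59.7168
G1 X75.4781 Y44.3390
G1 X102.6256 Y38.9390
G1 X129.7731 Y44.3390
G1 X152.7876 Y59.7168
G1 X168.1654 Y82.7313
G1 X173.5654 Y109.8788
M5
G00 X47.8343 Y113.3378
M3 S789
G1 X74.0909 Y46.8311 F1097
M5
G00 X110.2527 Y112.7662
M3 S789
G1 X86.5009 Y146.4134 F1097
M5
G00 X152.9510 Y109.2480
M3 S789
G1 X173.0768 Y108.1996 F1097
G1 X186.5666 Y93.2272
G1 X185.5182 Y73.1014
G1 X170.5458 Y59.6116
G1 X150.4200 Y60.6600
G1 X136.9302 Y75.6324
G1 X137.9786 Y95.7582
G1 X152.9510 Y109.2480
M5

1 u = 1 mm; y_m = 202.2220 − y.

[1] `<circle>` circle, #000000→cut S789 F1097: (173.5654,109.8788) → (168.1654,137.0263) → (152.7876,160.0408) → (129.7731,175.4186) → (102.6256,180.8186) → (75.4781,175.4186) → (52.4636,160.0408) → (37.0858,137.0263) → (31.6858,109.8788) → (37.0858,82.7313) → (52.4636,59.7168) → (75.4781,44.3390) → (102.6256,38.9390) → (129.7731,44.3390) → (152.7876,59.7168) → (168.1654,82.7313) → (173.5654,109.8788) (closed)

[2] `<line>` line segment, #000000→cut S789 F1097: (47.8343,113.3378) → (74.0909,46.8311)

[3] `<line>` line segment, #000000→cut S789 F1097: (110.2527,112.7662) → (86.5009,146.4134)

[4] `<path>` regular polygon, #000000→cut S789 F1097: (152.9510,109.2480) → (173.0768,108.1996) → (186.5666,93.2272) → (185.5182,73.1014) → (170.5458,59.6116) → (150.4200,60.6600) → (136.9302,75.6324) → (137.9786,95.7582) → (152.9510,109.2480) (closed)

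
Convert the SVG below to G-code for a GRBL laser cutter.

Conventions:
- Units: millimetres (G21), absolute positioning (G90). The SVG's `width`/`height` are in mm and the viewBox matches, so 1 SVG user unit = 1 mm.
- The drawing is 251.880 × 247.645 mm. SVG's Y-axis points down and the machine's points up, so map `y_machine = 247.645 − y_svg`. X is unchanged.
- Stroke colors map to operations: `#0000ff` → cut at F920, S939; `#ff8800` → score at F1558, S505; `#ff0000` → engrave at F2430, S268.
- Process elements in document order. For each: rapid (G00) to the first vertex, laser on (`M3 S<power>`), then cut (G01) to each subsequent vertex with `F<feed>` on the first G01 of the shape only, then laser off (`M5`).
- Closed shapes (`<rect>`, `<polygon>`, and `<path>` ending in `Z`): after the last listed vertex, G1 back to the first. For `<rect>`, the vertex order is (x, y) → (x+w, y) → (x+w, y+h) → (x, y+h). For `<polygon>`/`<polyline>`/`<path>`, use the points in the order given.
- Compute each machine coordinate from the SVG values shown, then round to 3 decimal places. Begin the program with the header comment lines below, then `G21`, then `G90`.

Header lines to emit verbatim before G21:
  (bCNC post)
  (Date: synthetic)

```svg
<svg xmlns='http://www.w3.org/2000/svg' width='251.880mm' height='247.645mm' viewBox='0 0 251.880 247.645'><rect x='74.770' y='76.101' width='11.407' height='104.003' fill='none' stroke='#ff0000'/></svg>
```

viewBox `0 0 251.880 247.645` with mm width/height → 1 unit = 1 mm. Flip: y_m = 247.645 − y_svg.

**Shape 1** — `<rect>` rectangle, stroke `#ff0000` → engrave (S268, F2430). Machine vertices: (74.770,171.544) → (86.177,171.544) → (86.177,67.541) → (74.770,67.541) → (74.770,171.544). Closed: final G1 returns to the first vertex.

(bCNC post)
(Date: synthetic)
G21
G90
G00 X74.770 Y171.544
M3 S268
G01 X86.177 Y171.544 F2430
G01 X86.177 Y67.541
G01 X74.770 Y67.541
G01 X74.770 Y171.544
M5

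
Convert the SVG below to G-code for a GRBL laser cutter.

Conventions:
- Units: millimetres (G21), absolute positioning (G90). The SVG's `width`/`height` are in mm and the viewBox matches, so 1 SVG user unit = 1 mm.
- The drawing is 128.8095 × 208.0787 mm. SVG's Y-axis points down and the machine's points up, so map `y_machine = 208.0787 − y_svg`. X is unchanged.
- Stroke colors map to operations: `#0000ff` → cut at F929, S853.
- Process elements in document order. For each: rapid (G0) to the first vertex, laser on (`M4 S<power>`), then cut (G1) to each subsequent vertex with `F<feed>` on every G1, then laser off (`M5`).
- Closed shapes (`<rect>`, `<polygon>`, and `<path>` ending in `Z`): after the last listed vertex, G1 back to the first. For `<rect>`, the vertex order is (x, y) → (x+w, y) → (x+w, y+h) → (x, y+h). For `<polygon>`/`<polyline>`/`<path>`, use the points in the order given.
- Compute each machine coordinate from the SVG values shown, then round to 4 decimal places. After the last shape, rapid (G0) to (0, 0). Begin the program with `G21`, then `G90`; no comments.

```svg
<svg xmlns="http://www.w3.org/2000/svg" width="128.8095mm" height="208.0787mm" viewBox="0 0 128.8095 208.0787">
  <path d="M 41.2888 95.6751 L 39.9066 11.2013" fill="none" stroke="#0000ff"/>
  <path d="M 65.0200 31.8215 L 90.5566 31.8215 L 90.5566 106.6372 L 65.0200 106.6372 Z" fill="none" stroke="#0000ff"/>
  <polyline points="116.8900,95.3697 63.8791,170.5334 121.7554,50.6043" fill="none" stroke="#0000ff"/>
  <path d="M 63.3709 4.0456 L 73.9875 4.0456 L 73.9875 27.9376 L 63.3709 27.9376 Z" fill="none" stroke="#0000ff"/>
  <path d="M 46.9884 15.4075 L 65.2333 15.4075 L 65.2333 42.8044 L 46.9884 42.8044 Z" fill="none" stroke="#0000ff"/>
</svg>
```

G21
G90
G0 X41.2888 Y112.4036
M4 S853
G1 X39.9066 Y196.8774 F929
M5
G0 X65.0200 Y176.2572
M4 S853
G1 X90.5566 Y176.2572 F929
G1 X90.5566 Y101.4415 F929
G1 X65.0200 Y101.4415 F929
G1 X65.0200 Y176.2572 F929
M5
G0 X116.8900 Y112.7090
M4 S853
G1 X63.8791 Y37.5453 F929
G1 X121.7554 Y157.4744 F929
M5
G0 X63.3709 Y204.0331
M4 S853
G1 X73.9875 Y204.0331 F929
G1 X73.9875 Y180.1411 F929
G1 X63.3709 Y180.1411 F929
G1 X63.3709 Y204.0331 F929
M5
G0 X46.9884 Y192.6712
M4 S853
G1 X65.2333 Y192.6712 F929
G1 X65.2333 Y165.2743 F929
G1 X46.9884 Y165.2743 F929
G1 X46.9884 Y192.6712 F929
M5
G0 X0.0000 Y0.0000

viewBox `0 0 128.8095 208.0787` with mm width/height → 1 unit = 1 mm. Flip: y_m = 208.0787 − y_svg.

**Shape 1** — `<path>` line segment, stroke `#0000ff` → cut (S853, F929). Machine vertices: (41.2888,112.4036) → (39.9066,196.8774). Open path.

**Shape 2** — `<path>` rectangle, stroke `#0000ff` → cut (S853, F929). Machine vertices: (65.0200,176.2572) → (90.5566,176.2572) → (90.5566,101.4415) → (65.0200,101.4415) → (65.0200,176.2572). Closed: final G1 returns to the first vertex.

**Shape 3** — `<polyline>` open polyline, stroke `#0000ff` → cut (S853, F929). Machine vertices: (116.8900,112.7090) → (63.8791,37.5453) → (121.7554,157.4744). Open path.

**Shape 4** — `<path>` rectangle, stroke `#0000ff` → cut (S853, F929). Machine vertices: (63.3709,204.0331) → (73.9875,204.0331) → (73.9875,180.1411) → (63.3709,180.1411) → (63.3709,204.0331). Closed: final G1 returns to the first vertex.

**Shape 5** — `<path>` rectangle, stroke `#0000ff` → cut (S853, F929). Machine vertices: (46.9884,192.6712) → (65.2333,192.6712) → (65.2333,165.2743) → (46.9884,165.2743) → (46.9884,192.6712). Closed: final G1 returns to the first vertex.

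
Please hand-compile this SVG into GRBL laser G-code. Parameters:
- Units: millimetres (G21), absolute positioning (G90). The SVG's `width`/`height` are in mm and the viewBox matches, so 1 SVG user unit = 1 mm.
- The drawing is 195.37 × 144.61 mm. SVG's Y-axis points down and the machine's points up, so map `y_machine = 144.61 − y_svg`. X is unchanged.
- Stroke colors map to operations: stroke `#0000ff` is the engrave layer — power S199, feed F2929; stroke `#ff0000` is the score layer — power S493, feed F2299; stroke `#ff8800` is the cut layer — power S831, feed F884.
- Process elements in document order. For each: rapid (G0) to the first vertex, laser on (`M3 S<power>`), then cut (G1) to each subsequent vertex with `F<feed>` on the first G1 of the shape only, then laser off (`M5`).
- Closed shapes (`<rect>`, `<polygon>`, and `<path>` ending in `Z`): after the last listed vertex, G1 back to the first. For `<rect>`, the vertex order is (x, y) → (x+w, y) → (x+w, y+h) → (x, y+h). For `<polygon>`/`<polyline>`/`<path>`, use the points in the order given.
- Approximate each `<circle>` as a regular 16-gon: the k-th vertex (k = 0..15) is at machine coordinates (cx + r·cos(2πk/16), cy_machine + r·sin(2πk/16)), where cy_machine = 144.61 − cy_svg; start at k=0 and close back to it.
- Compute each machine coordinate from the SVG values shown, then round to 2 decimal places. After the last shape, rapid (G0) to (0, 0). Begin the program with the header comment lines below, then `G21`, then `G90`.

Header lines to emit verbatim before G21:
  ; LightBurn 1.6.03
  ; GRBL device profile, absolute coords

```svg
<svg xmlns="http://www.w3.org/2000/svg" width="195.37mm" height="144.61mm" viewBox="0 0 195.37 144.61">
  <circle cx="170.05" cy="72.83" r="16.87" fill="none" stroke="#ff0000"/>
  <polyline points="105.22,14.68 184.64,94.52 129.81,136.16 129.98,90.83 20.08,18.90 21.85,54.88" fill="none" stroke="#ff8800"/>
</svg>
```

; LightBurn 1.6.03
; GRBL device profile, absolute coords
G21
G90
G0 X186.92 Y71.78
M3 S493
G1 X185.64 Y78.24 F2299
G1 X181.98 Y83.71
G1 X176.51 Y87.37
G1 X170.05 Y88.65
G1 X163.59 Y87.37
G1 X158.12 Y83.71
G1 X154.46 Y78.24
G1 X153.18 Y71.78
G1 X154.46 Y65.32
G1 X158.12 Y59.85
G1 X163.59 Y56.19
G1 X170.05 Y54.91
G1 X176.51 Y56.19
G1 X181.98 Y59.85
G1 X185.64 Y65.32
G1 X186.92 Y71.78
M5
G0 X105.22 Y129.93
M3 S831
G1 X184.64 Y50.09 F884
G1 X129.81 Y8.45
G1 X129.98 Y53.78
G1 X20.08 Y125.71
G1 X21.85 Y89.73
M5
G0 X0.00 Y0.00

1 u = 1 mm; y_m = 144.61 − y.

[1] `<circle>` circle, #ff0000→score S493 F2299: (186.92,71.78) → (185.64,78.24) → (181.98,83.71) → (176.51,87.37) → (170.05,88.65) → (163.59,87.37) → (158.12,83.71) → (154.46,78.24) → (153.18,71.78) → (154.46,65.32) → (158.12,59.85) → (163.59,56.19) → (170.05,54.91) → (176.51,56.19) → (181.98,59.85) → (185.64,65.32) → (186.92,71.78) (closed)

[2] `<polyline>` open polyline, #ff8800→cut S831 F884: (105.22,129.93) → (184.64,50.09) → (129.81,8.45) → (129.98,53.78) → (20.08,125.71) → (21.85,89.73)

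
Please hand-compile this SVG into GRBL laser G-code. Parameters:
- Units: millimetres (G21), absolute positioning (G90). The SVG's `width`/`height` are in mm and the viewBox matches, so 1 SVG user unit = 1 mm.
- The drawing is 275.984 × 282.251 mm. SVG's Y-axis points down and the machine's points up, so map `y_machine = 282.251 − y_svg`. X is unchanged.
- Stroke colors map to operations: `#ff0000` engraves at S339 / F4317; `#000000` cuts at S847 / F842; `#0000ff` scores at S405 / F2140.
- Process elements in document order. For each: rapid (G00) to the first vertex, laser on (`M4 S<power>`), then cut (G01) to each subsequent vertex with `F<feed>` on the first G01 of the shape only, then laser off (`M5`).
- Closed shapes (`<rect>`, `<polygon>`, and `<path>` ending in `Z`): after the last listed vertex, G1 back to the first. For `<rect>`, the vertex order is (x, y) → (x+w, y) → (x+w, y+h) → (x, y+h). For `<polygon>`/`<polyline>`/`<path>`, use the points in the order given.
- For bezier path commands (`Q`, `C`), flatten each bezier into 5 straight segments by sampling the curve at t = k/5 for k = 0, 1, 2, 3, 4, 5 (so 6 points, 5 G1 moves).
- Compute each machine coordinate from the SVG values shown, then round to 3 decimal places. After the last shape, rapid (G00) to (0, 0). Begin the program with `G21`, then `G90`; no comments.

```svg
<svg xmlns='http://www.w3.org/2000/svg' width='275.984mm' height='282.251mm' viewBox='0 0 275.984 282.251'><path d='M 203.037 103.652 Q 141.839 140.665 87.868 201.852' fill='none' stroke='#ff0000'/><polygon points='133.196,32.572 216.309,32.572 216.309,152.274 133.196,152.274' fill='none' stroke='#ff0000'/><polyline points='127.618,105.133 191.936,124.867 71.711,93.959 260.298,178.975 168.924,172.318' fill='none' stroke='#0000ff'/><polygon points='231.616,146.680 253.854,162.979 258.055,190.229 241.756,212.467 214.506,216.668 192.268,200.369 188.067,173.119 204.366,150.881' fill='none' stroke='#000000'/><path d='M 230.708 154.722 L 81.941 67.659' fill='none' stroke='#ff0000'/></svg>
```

1 u = 1 mm; y_m = 282.251 − y.

[1] `<path>` quadratic bezier, #ff0000→engrave S339 F4317: (203.037,178.599) → (178.847,162.827) → (155.235,145.121) → (132.201,125.481) → (109.745,103.907) → (87.868,80.399)

[2] `<polygon>` rectangle, #ff0000→engrave S339 F4317: (133.196,249.679) → (216.309,249.679) → (216.309,129.977) → (133.196,129.977) → (133.196,249.679) (closed)

[3] `<polyline>` open polyline, #0000ff→score S405 F2140: (127.618,177.118) → (191.936,157.384) → (71.711,188.292) → (260.298,103.276) → (168.924,109.933)

[4] `<polygon>` regular polygon, #000000→cut S847 F842: (231.616,135.571) → (253.854,119.272) → (258.055,92.022) → (241.756,69.784) → (214.506,65.583) → (192.268,81.882) → (188.067,109.132) → (204.366,131.370) → (231.616,135.571) (closed)

[5] `<path>` line segment, #ff0000→engrave S339 F4317: (230.708,127.529) → (81.941,214.592)

G21
G90
G00 X203.037 Y178.599
M4 S339
G01 X178.847 Y162.827 F4317
G01 X155.235 Y145.121
G01 X132.201 Y125.481
G01 X109.745 Y103.907
G01 X87.868 Y80.399
M5
G00 X133.196 Y249.679
M4 S339
G01 X216.309 Y249.679 F4317
G01 X216.309 Y129.977
G01 X133.196 Y129.977
G01 X133.196 Y249.679
M5
G00 X127.618 Y177.118
M4 S405
G01 X191.936 Y157.384 F2140
G01 X71.711 Y188.292
G01 X260.298 Y103.276
G01 X168.924 Y109.933
M5
G00 X231.616 Y135.571
M4 S847
G01 X253.854 Y119.272 F842
G01 X258.055 Y92.022
G01 X241.756 Y69.784
G01 X214.506 Y65.583
G01 X192.268 Y81.882
G01 X188.067 Y109.132
G01 X204.366 Y131.370
G01 X231.616 Y135.571
M5
G00 X230.708 Y127.529
M4 S339
G01 X81.941 Y214.592 F4317
M5
G00 X0.000 Y0.000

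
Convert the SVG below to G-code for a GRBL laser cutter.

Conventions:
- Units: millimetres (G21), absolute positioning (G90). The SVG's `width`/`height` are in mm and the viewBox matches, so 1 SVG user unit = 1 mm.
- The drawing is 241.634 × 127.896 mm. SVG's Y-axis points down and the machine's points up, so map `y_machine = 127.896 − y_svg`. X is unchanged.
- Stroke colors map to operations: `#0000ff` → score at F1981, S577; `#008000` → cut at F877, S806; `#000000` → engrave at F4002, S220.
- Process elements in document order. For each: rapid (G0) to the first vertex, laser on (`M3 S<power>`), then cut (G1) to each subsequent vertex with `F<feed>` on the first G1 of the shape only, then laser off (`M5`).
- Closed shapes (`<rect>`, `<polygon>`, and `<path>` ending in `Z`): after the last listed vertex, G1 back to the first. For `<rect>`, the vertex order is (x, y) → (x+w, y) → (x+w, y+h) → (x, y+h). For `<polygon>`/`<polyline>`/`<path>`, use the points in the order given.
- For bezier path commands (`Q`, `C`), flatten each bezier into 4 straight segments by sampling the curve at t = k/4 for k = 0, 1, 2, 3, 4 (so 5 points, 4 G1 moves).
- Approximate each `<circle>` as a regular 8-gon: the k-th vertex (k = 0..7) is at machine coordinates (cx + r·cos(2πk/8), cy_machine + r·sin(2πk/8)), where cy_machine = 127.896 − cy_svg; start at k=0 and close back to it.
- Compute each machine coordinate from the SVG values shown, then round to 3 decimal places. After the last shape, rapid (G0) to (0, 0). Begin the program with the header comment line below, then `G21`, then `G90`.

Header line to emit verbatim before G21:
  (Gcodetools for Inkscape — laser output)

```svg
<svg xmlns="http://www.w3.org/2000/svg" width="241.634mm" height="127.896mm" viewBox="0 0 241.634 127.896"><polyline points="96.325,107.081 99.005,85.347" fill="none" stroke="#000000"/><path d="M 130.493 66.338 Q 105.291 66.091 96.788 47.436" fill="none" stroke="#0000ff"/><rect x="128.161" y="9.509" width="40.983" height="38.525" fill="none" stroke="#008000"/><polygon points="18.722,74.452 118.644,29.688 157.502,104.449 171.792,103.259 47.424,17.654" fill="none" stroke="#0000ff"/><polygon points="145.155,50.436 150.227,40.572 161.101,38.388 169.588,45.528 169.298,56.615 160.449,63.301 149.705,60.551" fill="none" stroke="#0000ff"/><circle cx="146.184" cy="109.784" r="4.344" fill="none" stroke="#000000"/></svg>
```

(Gcodetools for Inkscape — laser output)
G21
G90
G0 X96.325 Y20.815
M3 S220
G1 X99.005 Y42.549 F4002
M5
G0 X130.493 Y61.558
M3 S577
G1 X118.936 Y62.832 F1981
G1 X109.466 Y66.407
G1 X102.083 Y72.283
G1 X96.788 Y80.460
M5
G0 X128.161 Y118.387
M3 S806
G1 X169.144 Y118.387 F877
G1 X169.144 Y79.862
G1 X128.161 Y79.862
G1 X128.161 Y118.387
M5
G0 X18.722 Y53.444
M3 S577
G1 X118.644 Y98.208 F1981
G1 X157.502 Y23.447
G1 X171.792 Y24.637
G1 X47.424 Y110.242
G1 X18.722 Y53.444
M5
G0 X145.155 Y77.460
M3 S577
G1 X150.227 Y87.324 F1981
G1 X161.101 Y89.508
G1 X169.588 Y82.368
G1 X169.298 Y71.281
G1 X160.449 Y64.595
G1 X149.705 Y67.345
G1 X145.155 Y77.460
M5
G0 X150.528 Y18.112
M3 S220
G1 X149.256 Y21.184 F4002
G1 X146.184 Y22.456
G1 X143.112 Y21.184
G1 X141.840 Y18.112
G1 X143.112 Y15.040
G1 X146.184 Y13.768
G1 X149.256 Y15.040
G1 X150.528 Y18.112
M5
G0 X0.000 Y0.000

Since the viewBox matches the mm dimensions, user units are millimetres directly. The only transform is the Y-flip y_m = 127.896 − y_svg.

Shape 1 is a line segment drawn with `<polyline>`. Its stroke #000000 means engrave at S220, F4002. After flipping Y the toolpath is (96.325,20.815) → (99.005,42.549).

Shape 2 is a quadratic bezier drawn with `<path>`. Its stroke #0000ff means score at S577, F1981. After flipping Y the toolpath is (130.493,61.558) → (118.936,62.832) → (109.466,66.407) → (102.083,72.283) → (96.788,80.460).

Shape 3 is a rectangle drawn with `<rect>`. Its stroke #008000 means cut at S806, F877. After flipping Y the toolpath is (128.161,118.387) → (169.144,118.387) → (169.144,79.862) → (128.161,79.862) → (128.161,118.387), returning to the start.

Shape 4 is a closed polygon drawn with `<polygon>`. Its stroke #0000ff means score at S577, F1981. After flipping Y the toolpath is (18.722,53.444) → (118.644,98.208) → (157.502,23.447) → (171.792,24.637) → (47.424,110.242) → (18.722,53.444), returning to the start.

Shape 5 is a regular polygon drawn with `<polygon>`. Its stroke #0000ff means score at S577, F1981. After flipping Y the toolpath is (145.155,77.460) → (150.227,87.324) → (161.101,89.508) → (169.588,82.368) → (169.298,71.281) → (160.449,64.595) → (149.705,67.345) → (145.155,77.460), returning to the start.

Shape 6 is a circle drawn with `<circle>`. Its stroke #000000 means engrave at S220, F4002. After flipping Y the toolpath is (150.528,18.112) → (149.256,21.184) → (146.184,22.456) → (143.112,21.184) → (141.840,18.112) → (143.112,15.040) → (146.184,13.768) → (149.256,15.040) → (150.528,18.112), returning to the start.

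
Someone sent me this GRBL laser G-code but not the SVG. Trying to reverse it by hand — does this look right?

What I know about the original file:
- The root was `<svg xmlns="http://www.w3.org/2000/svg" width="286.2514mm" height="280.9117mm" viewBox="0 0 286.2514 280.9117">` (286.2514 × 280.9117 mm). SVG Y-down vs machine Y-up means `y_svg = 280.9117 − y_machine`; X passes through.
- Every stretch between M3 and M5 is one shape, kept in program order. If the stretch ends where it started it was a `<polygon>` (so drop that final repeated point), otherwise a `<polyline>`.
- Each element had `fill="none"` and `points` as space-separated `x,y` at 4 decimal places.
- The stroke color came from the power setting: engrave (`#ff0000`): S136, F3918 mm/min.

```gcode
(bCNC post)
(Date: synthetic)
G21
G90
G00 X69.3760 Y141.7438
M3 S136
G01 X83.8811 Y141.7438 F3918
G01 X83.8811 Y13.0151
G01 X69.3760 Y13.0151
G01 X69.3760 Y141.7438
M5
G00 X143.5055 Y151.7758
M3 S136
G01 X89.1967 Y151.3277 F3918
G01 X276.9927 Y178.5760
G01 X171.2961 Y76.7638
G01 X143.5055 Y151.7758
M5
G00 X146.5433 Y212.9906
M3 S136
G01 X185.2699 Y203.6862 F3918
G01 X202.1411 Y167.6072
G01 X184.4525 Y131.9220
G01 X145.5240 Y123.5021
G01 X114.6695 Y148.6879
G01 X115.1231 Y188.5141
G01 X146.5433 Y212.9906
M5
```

<svg xmlns="http://www.w3.org/2000/svg" width="286.2514mm" height="280.9117mm" viewBox="0 0 286.2514 280.9117">
  <polygon points="69.3760,139.1679 83.8811,139.1679 83.8811,267.8966 69.3760,267.8966" fill="none" stroke="#ff0000"/>
  <polygon points="143.5055,129.1359 89.1967,129.5840 276.9927,102.3357 171.2961,204.1479" fill="none" stroke="#ff0000"/>
  <polygon points="146.5433,67.9211 185.2699,77.2255 202.1411,113.3045 184.4525,148.9897 145.5240,157.4096 114.6695,132.2238 115.1231,92.3976" fill="none" stroke="#ff0000"/>
</svg>

y_svg = 280.9117 − y_m. Every run uses S136, so all elements get stroke `#ff0000` (engrave).

[1] closed run; points: 69.3760,139.1679 83.8811,139.1679 83.8811,267.8966 69.3760,267.8966

[2] closed run; points: 143.5055,129.1359 89.1967,129.5840 276.9927,102.3357 171.2961,204.1479

[3] closed run; points: 146.5433,67.9211 185.2699,77.2255 202.1411,113.3045 184.4525,148.9897 145.5240,157.4096 114.6695,132.2238 115.1231,92.3976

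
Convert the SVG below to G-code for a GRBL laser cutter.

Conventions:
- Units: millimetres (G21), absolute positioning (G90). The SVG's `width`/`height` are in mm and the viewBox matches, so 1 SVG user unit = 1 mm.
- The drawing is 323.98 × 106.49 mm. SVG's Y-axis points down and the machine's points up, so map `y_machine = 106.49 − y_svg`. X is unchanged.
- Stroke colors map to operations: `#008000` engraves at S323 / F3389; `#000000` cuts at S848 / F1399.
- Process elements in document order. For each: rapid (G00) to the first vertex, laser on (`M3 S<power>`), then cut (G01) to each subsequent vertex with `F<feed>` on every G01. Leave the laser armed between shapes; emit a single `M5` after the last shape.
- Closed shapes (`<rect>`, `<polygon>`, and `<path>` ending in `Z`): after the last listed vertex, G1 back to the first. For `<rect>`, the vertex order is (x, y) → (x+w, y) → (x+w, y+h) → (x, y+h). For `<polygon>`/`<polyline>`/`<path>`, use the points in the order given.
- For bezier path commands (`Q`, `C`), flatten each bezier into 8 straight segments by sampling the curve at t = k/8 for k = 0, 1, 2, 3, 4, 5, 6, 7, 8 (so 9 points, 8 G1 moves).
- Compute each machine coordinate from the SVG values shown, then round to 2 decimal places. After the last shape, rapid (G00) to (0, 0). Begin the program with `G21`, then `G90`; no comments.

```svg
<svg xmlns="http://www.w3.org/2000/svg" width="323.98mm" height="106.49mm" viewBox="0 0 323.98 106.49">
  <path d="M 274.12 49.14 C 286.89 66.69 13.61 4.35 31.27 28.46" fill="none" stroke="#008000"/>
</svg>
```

G21
G90
G00 X274.12 Y57.35
M3 S323
G01 X266.63 Y54.19 F3389
G01 X239.08 Y56.57 F3389
G01 X198.24 Y62.54 F3389
G01 X150.86 Y70.15 F3389
G01 X103.72 Y77.45 F3389
G01 X63.56 Y82.50 F3389
G01 X37.16 Y83.34 F3389
G01 X31.27 Y78.03 F3389
M5
G00 X0.00 Y0.00

Since the viewBox matches the mm dimensions, user units are millimetres directly. The only transform is the Y-flip y_m = 106.49 − y_svg.

Shape 1 is a cubic bezier drawn with `<path>`. Its stroke #008000 means engrave at S323, F3389. After flipping Y the toolpath is (274.12,57.35) → (266.63,54.19) → (239.08,56.57) → (198.24,62.54) → (150.86,70.15) → (103.72,77.45) → (63.56,82.50) → (37.16,83.34) → (31.27,78.03).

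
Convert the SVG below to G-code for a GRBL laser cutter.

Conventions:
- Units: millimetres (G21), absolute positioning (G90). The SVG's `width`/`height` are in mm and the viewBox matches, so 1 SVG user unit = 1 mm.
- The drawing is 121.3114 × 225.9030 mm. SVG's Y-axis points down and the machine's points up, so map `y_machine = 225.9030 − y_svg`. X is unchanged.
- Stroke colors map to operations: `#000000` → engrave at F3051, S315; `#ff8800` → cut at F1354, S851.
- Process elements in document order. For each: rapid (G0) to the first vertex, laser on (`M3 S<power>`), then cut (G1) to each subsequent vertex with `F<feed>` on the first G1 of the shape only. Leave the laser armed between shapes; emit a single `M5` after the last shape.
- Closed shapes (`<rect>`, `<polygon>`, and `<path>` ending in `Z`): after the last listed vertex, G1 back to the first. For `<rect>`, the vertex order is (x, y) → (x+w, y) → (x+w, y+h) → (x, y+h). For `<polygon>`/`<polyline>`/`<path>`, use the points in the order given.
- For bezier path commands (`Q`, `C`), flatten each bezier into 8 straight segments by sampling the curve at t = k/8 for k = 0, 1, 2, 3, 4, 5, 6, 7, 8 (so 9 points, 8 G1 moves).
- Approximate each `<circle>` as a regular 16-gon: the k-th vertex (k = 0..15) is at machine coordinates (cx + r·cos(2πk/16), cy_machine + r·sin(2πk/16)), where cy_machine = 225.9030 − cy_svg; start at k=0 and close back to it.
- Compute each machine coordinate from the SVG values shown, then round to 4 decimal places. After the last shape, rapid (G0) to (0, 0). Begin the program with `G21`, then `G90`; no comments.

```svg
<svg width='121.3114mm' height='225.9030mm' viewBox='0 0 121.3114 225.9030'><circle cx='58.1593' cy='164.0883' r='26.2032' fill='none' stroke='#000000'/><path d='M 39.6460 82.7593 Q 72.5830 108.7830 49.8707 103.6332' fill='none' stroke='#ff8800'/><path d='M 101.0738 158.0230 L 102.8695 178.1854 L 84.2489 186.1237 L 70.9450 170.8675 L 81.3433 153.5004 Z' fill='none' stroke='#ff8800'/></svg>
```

viewBox `0 0 121.3114 225.9030` with mm width/height → 1 unit = 1 mm. Flip: y_m = 225.9030 − y_svg.

**Shape 1** — `<circle>` circle, stroke `#000000` → engrave (S315, F3051). Machine vertices: (84.3625,61.8147) → (82.3679,71.8422) → (76.6878,80.3432) → (68.1868,86.0233) → (58.1593,88.0179) → (48.1318,86.0233) → (39.6308,80.3432) → (33.9507,71.8422) → (31.9561,61.8147) → (33.9507,51.7872) → (39.6308,43.2862) → (48.1318,37.6061) → (58.1593,35.6115) → (68.1868,37.6061) → (76.6878,43.2862) → (82.3679,51.7872) → (84.3625,61.8147). Closed: final G1 returns to the first vertex.

**Shape 2** — `<path>` quadratic bezier, stroke `#ff8800` → cut (S851, F1354). Control points (SVG): P0=(39.6460,82.7593), P1=(72.5830,108.7830), P2=(49.8707,103.6332); sampled at t=k/8. Machine vertices: (39.6460,143.1437) → (47.0107,137.1249) → (52.6364,132.0802) → (56.5231,128.0097) → (58.6707,124.9134) → (59.0792,122.7912) → (57.7488,121.6432) → (54.6793,121.4694) → (49.8707,122.2698). Open path.

**Shape 3** — `<path>` regular polygon, stroke `#ff8800` → cut (S851, F1354). Machine vertices: (101.0738,67.8800) → (102.8695,47.7176) → (84.2489,39.7793) → (70.9450,55.0355) → (81.3433,72.4026) → (101.0738,67.8800). Closed: final G1 returns to the first vertex.

G21
G90
G0 X84.3625 Y61.8147
M3 S315
G1 X82.3679 Y71.8422 F3051
G1 X76.6878 Y80.3432
G1 X68.1868 Y86.0233
G1 X58.1593 Y88.0179
G1 X48.1318 Y86.0233
G1 X39.6308 Y80.3432
G1 X33.9507 Y71.8422
G1 X31.9561 Y61.8147
G1 X33.9507 Y51.7872
G1 X39.6308 Y43.2862
G1 X48.1318 Y37.6061
G1 X58.1593 Y35.6115
G1 X68.1868 Y37.6061
G1 X76.6878 Y43.2862
G1 X82.3679 Y51.7872
G1 X84.3625 Y61.8147
G0 X39.6460 Y143.1437
M3 S851
G1 X47.0107 Y137.1249 F1354
G1 X52.6364 Y132.0802
G1 X56.5231 Y128.0097
G1 X58.6707 Y124.9134
G1 X59.0792 Y122.7912
G1 X57.7488 Y121.6432
G1 X54.6793 Y121.4694
G1 X49.8707 Y122.2698
G0 X101.0738 Y67.8800
M3 S851
G1 X102.8695 Y47.7176 F1354
G1 X84.2489 Y39.7793
G1 X70.9450 Y55.0355
G1 X81.3433 Y72.4026
G1 X101.0738 Y67.8800
M5
G0 X0.0000 Y0.0000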